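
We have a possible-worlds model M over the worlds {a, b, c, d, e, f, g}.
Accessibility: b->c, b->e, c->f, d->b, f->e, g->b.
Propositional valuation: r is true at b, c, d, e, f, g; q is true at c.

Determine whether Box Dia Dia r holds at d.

Yes

At d: Box Dia Dia r requires Dia Dia r at every successor {b}.
    At b: Dia Dia r requires Dia r at some successor in {c, e}.
      Dia r holds at c, so Dia Dia r is true at b.
So Box Dia Dia r is true at d.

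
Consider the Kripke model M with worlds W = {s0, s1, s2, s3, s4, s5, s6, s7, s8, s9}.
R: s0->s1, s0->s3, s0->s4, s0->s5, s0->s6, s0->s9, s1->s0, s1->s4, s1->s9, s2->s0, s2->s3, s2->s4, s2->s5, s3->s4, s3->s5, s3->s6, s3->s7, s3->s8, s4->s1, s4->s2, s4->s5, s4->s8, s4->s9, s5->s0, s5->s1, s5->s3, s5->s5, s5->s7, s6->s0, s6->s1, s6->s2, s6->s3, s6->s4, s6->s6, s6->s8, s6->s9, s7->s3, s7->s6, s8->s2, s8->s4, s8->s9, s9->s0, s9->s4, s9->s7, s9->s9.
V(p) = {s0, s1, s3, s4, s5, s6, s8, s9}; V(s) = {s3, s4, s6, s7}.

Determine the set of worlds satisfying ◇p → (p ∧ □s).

Let φ = ◇p → (p ∧ □s). Evaluate φ at each world:
  s0 (successors {s1, s3, s4, s5, s6, s9}): φ is false.
  s1 (successors {s0, s4, s9}): φ is false.
  s2 (successors {s0, s3, s4, s5}): φ is false.
  s3 (successors {s4, s5, s6, s7, s8}): φ is false.
  s4 (successors {s1, s2, s5, s8, s9}): φ is false.
  s5 (successors {s0, s1, s3, s5, s7}): φ is false.
  s6 (successors {s0, s1, s2, s3, s4, s6, s8, s9}): φ is false.
  s7 (successors {s3, s6}): φ is false.
  s8 (successors {s2, s4, s9}): φ is false.
  s9 (successors {s0, s4, s7, s9}): φ is false.
For instance, at s2:
  At s2: ◇p is true, p ∧ □s is false, so ◇p → (p ∧ □s) is false.
    At s2: ◇p requires p at some successor in {s0, s3, s4, s5}.
      p holds at s0, so ◇p is true at s2.
    At s2: p is false, □s is false, so p ∧ □s is false.
      At s2: □s requires s at every successor {s0, s3, s4, s5}.
        s fails at s0, so □s is false at s2.
Satisfying worlds: none.

none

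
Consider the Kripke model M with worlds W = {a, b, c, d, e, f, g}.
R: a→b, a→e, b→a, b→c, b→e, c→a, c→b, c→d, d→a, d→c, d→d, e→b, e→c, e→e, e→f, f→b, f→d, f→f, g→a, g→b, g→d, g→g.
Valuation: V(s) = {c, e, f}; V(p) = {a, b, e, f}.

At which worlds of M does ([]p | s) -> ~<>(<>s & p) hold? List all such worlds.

b, d, g

Recall that []ψ holds at a world iff ψ holds at every accessible world, and <>ψ holds iff ψ holds at some accessible world.
Let φ = ([]p | s) -> ~<>(<>s & p). Evaluate φ at each world:
  a (successors {b, e}): φ is false.
  b (successors {a, c, e}): φ is true.
  c (successors {a, b, d}): φ is false.
  d (successors {a, c, d}): φ is true.
  e (successors {b, c, e, f}): φ is false.
  f (successors {b, d, f}): φ is false.
  g (successors {a, b, d, g}): φ is true.
For instance, at c:
  At c: []p | s is true, ~<>(<>s & p) is false, so ([]p | s) -> ~<>(<>s & p) is false.
    At c: []p is false, s is true, so []p | s is true.
      At c: []p requires p at every successor {a, b, d}.
        p fails at d, so []p is false at c.
    At c: <>(<>s & p) is true, so ~<>(<>s & p) is false.
      At c: <>(<>s & p) requires <>s & p at some successor in {a, b, d}.
        <>s & p holds at a, so <>(<>s & p) is true at c.
Satisfying worlds: {b, d, g}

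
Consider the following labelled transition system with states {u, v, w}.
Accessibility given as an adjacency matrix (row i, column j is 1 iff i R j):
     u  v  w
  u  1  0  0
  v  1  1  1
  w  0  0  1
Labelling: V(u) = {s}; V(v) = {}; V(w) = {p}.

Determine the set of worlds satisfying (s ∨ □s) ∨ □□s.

Recall that □ψ holds at a world iff ψ holds at every accessible world, and ◇ψ holds iff ψ holds at some accessible world.
Let φ = (s ∨ □s) ∨ □□s. Evaluate φ at each world:
  u (successors {u}): φ is true.
  v (successors {u, v, w}): φ is false.
  w (successors {w}): φ is false.
For instance, at u:
  At u: s ∨ □s is true, □□s is true, so (s ∨ □s) ∨ □□s is true.
    At u: s is true, □s is true, so s ∨ □s is true.
      At u: □s requires s at every successor {u}.
        At u: s is true.
      So □s is true at u.
    At u: □□s requires □s at every successor {u}.
      At u: □s is true.
    So □□s is true at u.
Satisfying worlds: {u}

u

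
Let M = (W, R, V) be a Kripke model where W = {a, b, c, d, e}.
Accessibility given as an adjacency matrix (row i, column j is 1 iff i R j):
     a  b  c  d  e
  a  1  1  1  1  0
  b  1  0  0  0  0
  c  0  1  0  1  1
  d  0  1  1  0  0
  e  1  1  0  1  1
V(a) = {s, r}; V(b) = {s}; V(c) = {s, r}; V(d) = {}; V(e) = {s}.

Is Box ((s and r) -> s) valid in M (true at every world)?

Let φ = Box ((s and r) -> s). Evaluate φ at each world:
  a (successors {a, b, c, d}): φ is true.
  b (successors {a}): φ is true.
  c (successors {b, d, e}): φ is true.
  d (successors {b, c}): φ is true.
  e (successors {a, b, d, e}): φ is true.
For instance, at d:
  At d: Box ((s and r) -> s) requires (s and r) -> s at every successor {b, c}.
    At b: (s and r) -> s is true.
    At c: (s and r) -> s is true.
  So Box ((s and r) -> s) is true at d.

Yes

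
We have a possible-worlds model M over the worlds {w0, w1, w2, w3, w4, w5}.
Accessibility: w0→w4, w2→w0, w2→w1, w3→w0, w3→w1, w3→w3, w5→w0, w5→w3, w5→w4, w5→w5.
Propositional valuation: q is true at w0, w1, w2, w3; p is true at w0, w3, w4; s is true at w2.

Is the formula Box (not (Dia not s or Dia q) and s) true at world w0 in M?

Recall that Box ψ holds at a world iff ψ holds at every accessible world, and Dia ψ holds iff ψ holds at some accessible world.
At w0: Box (not (Dia not s or Dia q) and s) requires not (Dia not s or Dia q) and s at every successor {w4}.
  not (Dia not s or Dia q) and s fails at w4, so Box (not (Dia not s or Dia q) and s) is false at w0.
    At w4: not (Dia not s or Dia q) is true, s is false, so not (Dia not s or Dia q) and s is false.
      At w4: Dia not s or Dia q is false, so not (Dia not s or Dia q) is true.

No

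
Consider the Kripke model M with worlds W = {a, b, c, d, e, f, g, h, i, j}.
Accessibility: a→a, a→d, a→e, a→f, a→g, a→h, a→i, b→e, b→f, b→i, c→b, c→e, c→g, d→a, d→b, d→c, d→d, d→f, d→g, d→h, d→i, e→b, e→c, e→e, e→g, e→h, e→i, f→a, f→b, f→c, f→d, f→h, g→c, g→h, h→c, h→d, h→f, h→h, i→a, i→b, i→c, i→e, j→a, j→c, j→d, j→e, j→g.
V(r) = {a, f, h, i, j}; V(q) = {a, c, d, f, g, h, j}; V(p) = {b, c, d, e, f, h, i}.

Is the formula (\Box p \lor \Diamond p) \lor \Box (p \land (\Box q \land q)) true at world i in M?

Yes

Recall that \Box ψ holds at a world iff ψ holds at every accessible world, and \Diamond ψ holds iff ψ holds at some accessible world.
At i: \Box p \lor \Diamond p is true, \Box (p \land (\Box q \land q)) is false, so (\Box p \lor \Diamond p) \lor \Box (p \land (\Box q \land q)) is true.
  At i: \Box p is false, \Diamond p is true, so \Box p \lor \Diamond p is true.
    At i: \Box p requires p at every successor {a, b, c, e}.
      p fails at a, so \Box p is false at i.
    At i: \Diamond p requires p at some successor in {a, b, c, e}.
      p holds at b, so \Diamond p is true at i.
  At i: \Box (p \land (\Box q \land q)) requires p \land (\Box q \land q) at every successor {a, b, c, e}.
    p \land (\Box q \land q) fails at a, so \Box (p \land (\Box q \land q)) is false at i.
      At a: p is false, \Box q \land q is false, so p \land (\Box q \land q) is false.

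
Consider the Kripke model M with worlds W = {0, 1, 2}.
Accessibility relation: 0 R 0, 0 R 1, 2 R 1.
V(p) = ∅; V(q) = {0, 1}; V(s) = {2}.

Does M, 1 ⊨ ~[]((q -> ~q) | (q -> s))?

No

At 1: []((q -> ~q) | (q -> s)) is true, so ~[]((q -> ~q) | (q -> s)) is false.
  At 1: no accessible worlds, so []((q -> ~q) | (q -> s)) holds vacuously.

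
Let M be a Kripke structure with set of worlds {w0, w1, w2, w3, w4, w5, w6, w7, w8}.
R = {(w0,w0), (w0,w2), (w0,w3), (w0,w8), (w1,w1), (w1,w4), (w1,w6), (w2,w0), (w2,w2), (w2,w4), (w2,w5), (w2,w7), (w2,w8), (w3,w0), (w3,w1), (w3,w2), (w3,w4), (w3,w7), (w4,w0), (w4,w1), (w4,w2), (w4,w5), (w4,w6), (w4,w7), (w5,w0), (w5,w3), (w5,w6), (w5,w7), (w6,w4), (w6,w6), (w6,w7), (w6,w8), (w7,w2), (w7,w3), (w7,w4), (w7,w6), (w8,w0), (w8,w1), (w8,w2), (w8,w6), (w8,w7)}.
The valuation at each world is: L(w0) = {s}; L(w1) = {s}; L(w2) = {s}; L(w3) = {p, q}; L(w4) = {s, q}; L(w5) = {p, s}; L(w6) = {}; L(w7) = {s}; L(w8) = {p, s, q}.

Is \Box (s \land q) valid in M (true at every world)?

Let φ = \Box (s \land q). Evaluate φ at each world:
  w0 (successors {w0, w2, w3, w8}): φ is false.
  w1 (successors {w1, w4, w6}): φ is false.
  w2 (successors {w0, w2, w4, w5, w7, w8}): φ is false.
  w3 (successors {w0, w1, w2, w4, w7}): φ is false.
  w4 (successors {w0, w1, w2, w5, w6, w7}): φ is false.
  w5 (successors {w0, w3, w6, w7}): φ is false.
  w6 (successors {w4, w6, w7, w8}): φ is false.
  w7 (successors {w2, w3, w4, w6}): φ is false.
  w8 (successors {w0, w1, w2, w6, w7}): φ is false.
Detail at w0 (counterexample):
  At w0: \Box (s \land q) requires s \land q at every successor {w0, w2, w3, w8}.
    s \land q fails at w0, so \Box (s \land q) is false at w0.

No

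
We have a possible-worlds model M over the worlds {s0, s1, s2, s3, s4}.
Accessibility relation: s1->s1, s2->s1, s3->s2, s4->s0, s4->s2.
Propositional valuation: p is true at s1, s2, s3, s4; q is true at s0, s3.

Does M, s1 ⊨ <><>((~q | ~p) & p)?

Yes

At s1: <><>((~q | ~p) & p) requires <>((~q | ~p) & p) at some successor in {s1}.
  <>((~q | ~p) & p) holds at s1, so <><>((~q | ~p) & p) is true at s1.
    At s1: <>((~q | ~p) & p) requires (~q | ~p) & p at some successor in {s1}.
      (~q | ~p) & p holds at s1, so <>((~q | ~p) & p) is true at s1.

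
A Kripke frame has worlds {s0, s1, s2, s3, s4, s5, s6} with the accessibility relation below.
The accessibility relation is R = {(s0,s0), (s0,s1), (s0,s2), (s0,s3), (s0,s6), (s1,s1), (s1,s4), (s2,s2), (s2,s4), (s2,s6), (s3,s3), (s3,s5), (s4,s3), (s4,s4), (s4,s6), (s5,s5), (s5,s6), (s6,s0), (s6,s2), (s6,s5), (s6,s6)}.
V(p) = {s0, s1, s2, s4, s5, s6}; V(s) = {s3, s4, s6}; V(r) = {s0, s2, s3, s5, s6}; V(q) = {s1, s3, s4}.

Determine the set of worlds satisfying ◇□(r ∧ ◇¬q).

Let φ = ◇□(r ∧ ◇¬q). Evaluate φ at each world:
  s0 (successors {s0, s1, s2, s3, s6}): φ is true.
  s1 (successors {s1, s4}): φ is false.
  s2 (successors {s2, s4, s6}): φ is true.
  s3 (successors {s3, s5}): φ is true.
  s4 (successors {s3, s4, s6}): φ is true.
  s5 (successors {s5, s6}): φ is true.
  s6 (successors {s0, s2, s5, s6}): φ is true.
For instance, at s0:
  At s0: ◇□(r ∧ ◇¬q) requires □(r ∧ ◇¬q) at some successor in {s0, s1, s2, s3, s6}.
    □(r ∧ ◇¬q) holds at s3, so ◇□(r ∧ ◇¬q) is true at s0.
      At s3: □(r ∧ ◇¬q) requires r ∧ ◇¬q at every successor {s3, s5}.
        At s3: r ∧ ◇¬q is true.
        At s5: r ∧ ◇¬q is true.
      So □(r ∧ ◇¬q) is true at s3.
Satisfying worlds: {s0, s2, s3, s4, s5, s6}

s0, s2, s3, s4, s5, s6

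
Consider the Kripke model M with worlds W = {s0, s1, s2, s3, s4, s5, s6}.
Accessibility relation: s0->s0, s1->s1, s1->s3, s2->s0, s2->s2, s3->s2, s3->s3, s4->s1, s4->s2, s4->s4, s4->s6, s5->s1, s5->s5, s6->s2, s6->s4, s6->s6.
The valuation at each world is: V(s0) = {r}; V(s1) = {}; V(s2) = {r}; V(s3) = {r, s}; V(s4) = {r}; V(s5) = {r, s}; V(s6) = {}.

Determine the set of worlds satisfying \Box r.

Recall that \Box ψ holds at a world iff ψ holds at every accessible world, and \Diamond ψ holds iff ψ holds at some accessible world.
Let φ = \Box r. Evaluate φ at each world:
  s0 (successors {s0}): φ is true.
  s1 (successors {s1, s3}): φ is false.
  s2 (successors {s0, s2}): φ is true.
  s3 (successors {s2, s3}): φ is true.
  s4 (successors {s1, s2, s4, s6}): φ is false.
  s5 (successors {s1, s5}): φ is false.
  s6 (successors {s2, s4, s6}): φ is false.
For instance, at s4:
  At s4: \Box r requires r at every successor {s1, s2, s4, s6}.
    r fails at s1, so \Box r is false at s4.
Satisfying worlds: {s0, s2, s3}

s0, s2, s3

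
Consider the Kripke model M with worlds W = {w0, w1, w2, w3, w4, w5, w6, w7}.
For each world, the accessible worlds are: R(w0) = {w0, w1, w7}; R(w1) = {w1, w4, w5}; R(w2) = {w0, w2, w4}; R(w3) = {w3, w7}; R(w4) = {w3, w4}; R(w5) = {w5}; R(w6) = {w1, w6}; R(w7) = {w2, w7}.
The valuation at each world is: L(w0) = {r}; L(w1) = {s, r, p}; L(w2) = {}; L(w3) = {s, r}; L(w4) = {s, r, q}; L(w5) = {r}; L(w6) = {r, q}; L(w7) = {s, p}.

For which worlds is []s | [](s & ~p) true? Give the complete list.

Let φ = []s | [](s & ~p). Evaluate φ at each world:
  w0 (successors {w0, w1, w7}): φ is false.
  w1 (successors {w1, w4, w5}): φ is false.
  w2 (successors {w0, w2, w4}): φ is false.
  w3 (successors {w3, w7}): φ is true.
  w4 (successors {w3, w4}): φ is true.
  w5 (successors {w5}): φ is false.
  w6 (successors {w1, w6}): φ is false.
  w7 (successors {w2, w7}): φ is false.
For instance, at w4:
  At w4: []s is true, [](s & ~p) is true, so []s | [](s & ~p) is true.
    At w4: []s requires s at every successor {w3, w4}.
      At w3: s is true.
      At w4: s is true.
    So []s is true at w4.
    At w4: [](s & ~p) requires s & ~p at every successor {w3, w4}.
      At w3: s & ~p is true.
      At w4: s & ~p is true.
    So [](s & ~p) is true at w4.
Satisfying worlds: {w3, w4}

w3, w4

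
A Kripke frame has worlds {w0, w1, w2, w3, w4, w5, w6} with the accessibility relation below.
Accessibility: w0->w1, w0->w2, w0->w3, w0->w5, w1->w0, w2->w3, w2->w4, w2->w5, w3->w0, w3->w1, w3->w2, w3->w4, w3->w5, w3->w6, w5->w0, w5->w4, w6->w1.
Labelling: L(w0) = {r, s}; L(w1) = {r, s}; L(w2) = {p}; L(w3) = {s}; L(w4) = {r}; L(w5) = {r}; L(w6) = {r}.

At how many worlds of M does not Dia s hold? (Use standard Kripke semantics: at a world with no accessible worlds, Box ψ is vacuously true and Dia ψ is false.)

1

Let φ = not Dia s. Evaluate φ at each world:
  w0 (successors {w1, w2, w3, w5}): φ is false.
  w1 (successors {w0}): φ is false.
  w2 (successors {w3, w4, w5}): φ is false.
  w3 (successors {w0, w1, w2, w4, w5, w6}): φ is false.
  w4 (successors ∅): φ is true.
  w5 (successors {w0, w4}): φ is false.
  w6 (successors {w1}): φ is false.
For instance, at w1:
  At w1: Dia s is true, so not Dia s is false.
    At w1: Dia s requires s at some successor in {w0}.
      s holds at w0, so Dia s is true at w1.
Satisfying worlds: {w4}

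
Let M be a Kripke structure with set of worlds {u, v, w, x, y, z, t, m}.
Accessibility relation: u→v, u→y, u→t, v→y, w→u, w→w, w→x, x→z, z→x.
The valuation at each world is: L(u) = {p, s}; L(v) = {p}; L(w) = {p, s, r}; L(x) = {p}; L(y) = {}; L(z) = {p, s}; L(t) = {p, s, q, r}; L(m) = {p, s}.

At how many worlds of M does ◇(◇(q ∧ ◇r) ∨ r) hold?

2

Recall that ◇ψ holds at a world iff ψ holds at some accessible world.
Let φ = ◇(◇(q ∧ ◇r) ∨ r). Evaluate φ at each world:
  u (successors {v, y, t}): φ is true.
  v (successors {y}): φ is false.
  w (successors {u, w, x}): φ is true.
  x (successors {z}): φ is false.
  y (successors ∅): φ is false.
  z (successors {x}): φ is false.
  t (successors ∅): φ is false.
  m (successors ∅): φ is false.
For instance, at u:
  At u: ◇(◇(q ∧ ◇r) ∨ r) requires ◇(q ∧ ◇r) ∨ r at some successor in {v, y, t}.
    ◇(q ∧ ◇r) ∨ r holds at t, so ◇(◇(q ∧ ◇r) ∨ r) is true at u.
      At t: ◇(q ∧ ◇r) is false, r is true, so ◇(q ∧ ◇r) ∨ r is true.
Satisfying worlds: {u, w}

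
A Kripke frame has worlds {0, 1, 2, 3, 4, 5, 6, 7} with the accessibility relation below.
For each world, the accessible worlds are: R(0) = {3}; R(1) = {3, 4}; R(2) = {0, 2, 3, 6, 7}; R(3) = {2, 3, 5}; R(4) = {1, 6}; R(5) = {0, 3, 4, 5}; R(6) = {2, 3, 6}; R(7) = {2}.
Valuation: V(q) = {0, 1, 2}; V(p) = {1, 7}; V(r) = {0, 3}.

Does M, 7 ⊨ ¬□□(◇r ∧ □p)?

Yes

At 7: □□(◇r ∧ □p) is false, so ¬□□(◇r ∧ □p) is true.
  At 7: □□(◇r ∧ □p) requires □(◇r ∧ □p) at every successor {2}.
    □(◇r ∧ □p) fails at 2, so □□(◇r ∧ □p) is false at 7.
      At 2: □(◇r ∧ □p) requires ◇r ∧ □p at every successor {0, 2, 3, 6, 7}.
        ◇r ∧ □p fails at 0, so □(◇r ∧ □p) is false at 2.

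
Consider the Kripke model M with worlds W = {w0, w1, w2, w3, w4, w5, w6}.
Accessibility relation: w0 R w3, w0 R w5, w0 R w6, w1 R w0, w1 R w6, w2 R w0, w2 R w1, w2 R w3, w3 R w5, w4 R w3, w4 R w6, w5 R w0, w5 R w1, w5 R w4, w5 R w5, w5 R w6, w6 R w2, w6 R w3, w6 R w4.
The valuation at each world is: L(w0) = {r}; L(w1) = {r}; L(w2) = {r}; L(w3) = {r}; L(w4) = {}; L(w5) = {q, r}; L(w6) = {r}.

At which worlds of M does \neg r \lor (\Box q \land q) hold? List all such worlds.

w4

Let φ = \neg r \lor (\Box q \land q). Evaluate φ at each world:
  w0 (successors {w3, w5, w6}): φ is false.
  w1 (successors {w0, w6}): φ is false.
  w2 (successors {w0, w1, w3}): φ is false.
  w3 (successors {w5}): φ is false.
  w4 (successors {w3, w6}): φ is true.
  w5 (successors {w0, w1, w4, w5, w6}): φ is false.
  w6 (successors {w2, w3, w4}): φ is false.
For instance, at w1:
  At w1: \neg r is false, \Box q \land q is false, so \neg r \lor (\Box q \land q) is false.
    At w1: \Box q is false, q is false, so \Box q \land q is false.
      At w1: \Box q requires q at every successor {w0, w6}.
        q fails at w0, so \Box q is false at w1.
Satisfying worlds: {w4}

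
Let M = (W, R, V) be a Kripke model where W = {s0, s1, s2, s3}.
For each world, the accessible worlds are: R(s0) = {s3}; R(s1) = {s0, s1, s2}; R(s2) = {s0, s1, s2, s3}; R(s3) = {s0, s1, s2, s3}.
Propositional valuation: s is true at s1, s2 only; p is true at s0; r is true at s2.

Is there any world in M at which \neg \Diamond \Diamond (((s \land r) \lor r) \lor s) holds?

No

Let φ = \neg \Diamond \Diamond (((s \land r) \lor r) \lor s). Evaluate φ at each world:
  s0 (successors {s3}): φ is false.
  s1 (successors {s0, s1, s2}): φ is false.
  s2 (successors {s0, s1, s2, s3}): φ is false.
  s3 (successors {s0, s1, s2, s3}): φ is false.
For instance, at s2:
  At s2: \Diamond \Diamond (((s \land r) \lor r) \lor s) is true, so \neg \Diamond \Diamond (((s \land r) \lor r) \lor s) is false.
    At s2: \Diamond \Diamond (((s \land r) \lor r) \lor s) requires \Diamond (((s \land r) \lor r) \lor s) at some successor in {s0, s1, s2, s3}.
      \Diamond (((s \land r) \lor r) \lor s) holds at s1, so \Diamond \Diamond (((s \land r) \lor r) \lor s) is true at s2.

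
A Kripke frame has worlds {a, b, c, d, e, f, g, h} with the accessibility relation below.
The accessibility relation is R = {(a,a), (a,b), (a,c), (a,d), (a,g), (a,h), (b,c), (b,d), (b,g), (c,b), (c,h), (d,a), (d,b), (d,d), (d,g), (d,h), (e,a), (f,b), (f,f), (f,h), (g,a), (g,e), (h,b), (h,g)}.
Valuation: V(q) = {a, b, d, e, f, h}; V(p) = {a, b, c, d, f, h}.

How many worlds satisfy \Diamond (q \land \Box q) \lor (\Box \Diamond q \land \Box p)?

Let φ = \Diamond (q \land \Box q) \lor (\Box \Diamond q \land \Box p). Evaluate φ at each world:
  a (successors {a, b, c, d, g, h}): φ is false.
  b (successors {c, d, g}): φ is false.
  c (successors {b, h}): φ is true.
  d (successors {a, b, d, g, h}): φ is false.
  e (successors {a}): φ is true.
  f (successors {b, f, h}): φ is true.
  g (successors {a, e}): φ is true.
  h (successors {b, g}): φ is false.
For instance, at h:
  At h: \Diamond (q \land \Box q) is false, \Box \Diamond q \land \Box p is false, so \Diamond (q \land \Box q) \lor (\Box \Diamond q \land \Box p) is false.
    At h: \Diamond (q \land \Box q) requires q \land \Box q at some successor in {b, g}.
      At b: q \land \Box q is false.
      At g: q \land \Box q is false.
    So \Diamond (q \land \Box q) is false at h.
    At h: \Box \Diamond q is true, \Box p is false, so \Box \Diamond q \land \Box p is false.
      At h: \Box \Diamond q requires \Diamond q at every successor {b, g}.
        At b: \Diamond q is true.
        At g: \Diamond q is true.
      So \Box \Diamond q is true at h.
      At h: \Box p requires p at every successor {b, g}.
        p fails at g, so \Box p is false at h.
Satisfying worlds: {c, e, f, g}

4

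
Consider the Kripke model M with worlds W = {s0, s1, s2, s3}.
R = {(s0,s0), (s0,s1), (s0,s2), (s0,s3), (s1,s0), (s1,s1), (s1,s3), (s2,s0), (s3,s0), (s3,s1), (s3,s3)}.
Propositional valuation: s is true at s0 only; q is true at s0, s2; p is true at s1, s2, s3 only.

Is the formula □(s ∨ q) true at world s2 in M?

Yes

At s2: □(s ∨ q) requires s ∨ q at every successor {s0}.
  At s0: s ∨ q is true.
So □(s ∨ q) is true at s2.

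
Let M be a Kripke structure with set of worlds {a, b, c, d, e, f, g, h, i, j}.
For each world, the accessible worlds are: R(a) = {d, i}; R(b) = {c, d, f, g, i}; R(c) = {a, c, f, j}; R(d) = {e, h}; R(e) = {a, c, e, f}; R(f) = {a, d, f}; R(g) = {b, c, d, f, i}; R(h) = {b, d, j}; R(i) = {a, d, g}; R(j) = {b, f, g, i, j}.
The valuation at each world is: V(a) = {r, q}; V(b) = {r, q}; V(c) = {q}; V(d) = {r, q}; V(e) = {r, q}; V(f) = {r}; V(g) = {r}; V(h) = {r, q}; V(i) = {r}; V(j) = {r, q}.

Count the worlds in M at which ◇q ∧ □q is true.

Let φ = ◇q ∧ □q. Evaluate φ at each world:
  a (successors {d, i}): φ is false.
  b (successors {c, d, f, g, i}): φ is false.
  c (successors {a, c, f, j}): φ is false.
  d (successors {e, h}): φ is true.
  e (successors {a, c, e, f}): φ is false.
  f (successors {a, d, f}): φ is false.
  g (successors {b, c, d, f, i}): φ is false.
  h (successors {b, d, j}): φ is true.
  i (successors {a, d, g}): φ is false.
  j (successors {b, f, g, i, j}): φ is false.
For instance, at f:
  At f: ◇q is true, □q is false, so ◇q ∧ □q is false.
    At f: ◇q requires q at some successor in {a, d, f}.
      q holds at a, so ◇q is true at f.
    At f: □q requires q at every successor {a, d, f}.
      q fails at f, so □q is false at f.
Satisfying worlds: {d, h}

2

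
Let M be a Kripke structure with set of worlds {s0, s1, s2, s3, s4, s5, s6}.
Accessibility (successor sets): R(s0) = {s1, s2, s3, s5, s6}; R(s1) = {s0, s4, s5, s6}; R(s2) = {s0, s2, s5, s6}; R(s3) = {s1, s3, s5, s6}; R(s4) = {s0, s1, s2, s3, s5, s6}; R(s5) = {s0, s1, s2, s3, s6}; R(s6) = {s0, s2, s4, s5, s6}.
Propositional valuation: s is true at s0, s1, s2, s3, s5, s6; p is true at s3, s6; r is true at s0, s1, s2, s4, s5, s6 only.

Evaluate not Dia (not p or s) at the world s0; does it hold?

No

At s0: Dia (not p or s) is true, so not Dia (not p or s) is false.
  At s0: Dia (not p or s) requires not p or s at some successor in {s1, s2, s3, s5, s6}.
    not p or s holds at s1, so Dia (not p or s) is true at s0.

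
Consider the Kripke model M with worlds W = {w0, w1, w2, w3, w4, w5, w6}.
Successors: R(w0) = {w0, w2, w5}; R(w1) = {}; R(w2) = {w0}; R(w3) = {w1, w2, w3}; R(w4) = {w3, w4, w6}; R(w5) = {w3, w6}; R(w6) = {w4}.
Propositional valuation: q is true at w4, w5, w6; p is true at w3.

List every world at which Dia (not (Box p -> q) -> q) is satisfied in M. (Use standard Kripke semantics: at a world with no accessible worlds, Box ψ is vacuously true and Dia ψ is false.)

Let φ = Dia (not (Box p -> q) -> q). Evaluate φ at each world:
  w0 (successors {w0, w2, w5}): φ is true.
  w1 (successors ∅): φ is false.
  w2 (successors {w0}): φ is true.
  w3 (successors {w1, w2, w3}): φ is true.
  w4 (successors {w3, w4, w6}): φ is true.
  w5 (successors {w3, w6}): φ is true.
  w6 (successors {w4}): φ is true.
For instance, at w5:
  At w5: Dia (not (Box p -> q) -> q) requires not (Box p -> q) -> q at some successor in {w3, w6}.
    not (Box p -> q) -> q holds at w3, so Dia (not (Box p -> q) -> q) is true at w5.
      At w3: not (Box p -> q) is false, q is false, so not (Box p -> q) -> q is true.
Satisfying worlds: {w0, w2, w3, w4, w5, w6}

w0, w2, w3, w4, w5, w6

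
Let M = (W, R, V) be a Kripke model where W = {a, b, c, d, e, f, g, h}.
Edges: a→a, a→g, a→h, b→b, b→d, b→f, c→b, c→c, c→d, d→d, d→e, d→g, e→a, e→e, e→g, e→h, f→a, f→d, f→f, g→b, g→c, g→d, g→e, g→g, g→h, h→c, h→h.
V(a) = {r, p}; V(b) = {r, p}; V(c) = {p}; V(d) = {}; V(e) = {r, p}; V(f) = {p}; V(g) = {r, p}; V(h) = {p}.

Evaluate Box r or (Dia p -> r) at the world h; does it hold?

No

At h: Box r is false, Dia p -> r is false, so Box r or (Dia p -> r) is false.
  At h: Box r requires r at every successor {c, h}.
    r fails at c, so Box r is false at h.
  At h: Dia p is true, r is false, so Dia p -> r is false.
    At h: Dia p requires p at some successor in {c, h}.
      p holds at c, so Dia p is true at h.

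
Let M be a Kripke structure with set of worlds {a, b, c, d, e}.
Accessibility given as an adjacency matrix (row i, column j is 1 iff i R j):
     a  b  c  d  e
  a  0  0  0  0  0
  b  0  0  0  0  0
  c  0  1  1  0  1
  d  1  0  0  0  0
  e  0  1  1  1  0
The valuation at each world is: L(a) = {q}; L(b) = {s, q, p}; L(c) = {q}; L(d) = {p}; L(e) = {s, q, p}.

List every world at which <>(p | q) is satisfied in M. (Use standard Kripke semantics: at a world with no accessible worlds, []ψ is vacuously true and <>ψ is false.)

Let φ = <>(p | q). Evaluate φ at each world:
  a (successors ∅): φ is false.
  b (successors ∅): φ is false.
  c (successors {b, c, e}): φ is true.
  d (successors {a}): φ is true.
  e (successors {b, c, d}): φ is true.
For instance, at d:
  At d: <>(p | q) requires p | q at some successor in {a}.
    p | q holds at a, so <>(p | q) is true at d.
Satisfying worlds: {c, d, e}

c, d, e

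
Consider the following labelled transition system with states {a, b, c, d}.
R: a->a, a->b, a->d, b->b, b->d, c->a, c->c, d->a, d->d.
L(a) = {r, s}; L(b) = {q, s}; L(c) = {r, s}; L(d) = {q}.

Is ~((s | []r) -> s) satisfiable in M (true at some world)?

Let φ = ~((s | []r) -> s). Evaluate φ at each world:
  a (successors {a, b, d}): φ is false.
  b (successors {b, d}): φ is false.
  c (successors {a, c}): φ is false.
  d (successors {a, d}): φ is false.
For instance, at a:
  At a: (s | []r) -> s is true, so ~((s | []r) -> s) is false.
    At a: s | []r is true, s is true, so (s | []r) -> s is true.
      At a: s is true, []r is false, so s | []r is true.

No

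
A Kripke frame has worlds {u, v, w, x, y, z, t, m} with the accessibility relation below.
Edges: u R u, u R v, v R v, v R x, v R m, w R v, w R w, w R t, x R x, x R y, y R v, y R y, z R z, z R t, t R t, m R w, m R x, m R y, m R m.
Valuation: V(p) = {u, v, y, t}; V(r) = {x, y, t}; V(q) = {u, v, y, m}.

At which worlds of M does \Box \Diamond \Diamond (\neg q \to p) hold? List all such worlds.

u, v, w, x, y, z, t, m

Recall that \Box ψ holds at a world iff ψ holds at every accessible world, and \Diamond ψ holds iff ψ holds at some accessible world.
Let φ = \Box \Diamond \Diamond (\neg q \to p). Evaluate φ at each world:
  u (successors {u, v}): φ is true.
  v (successors {v, x, m}): φ is true.
  w (successors {v, w, t}): φ is true.
  x (successors {x, y}): φ is true.
  y (successors {v, y}): φ is true.
  z (successors {z, t}): φ is true.
  t (successors {t}): φ is true.
  m (successors {w, x, y, m}): φ is true.
For instance, at m:
  At m: \Box \Diamond \Diamond (\neg q \to p) requires \Diamond \Diamond (\neg q \to p) at every successor {w, x, y, m}.
    At w: \Diamond \Diamond (\neg q \to p) is true.
    At x: \Diamond \Diamond (\neg q \to p) is true.
    At y: \Diamond \Diamond (\neg q \to p) is true.
    At m: \Diamond \Diamond (\neg q \to p) is true.
  So \Box \Diamond \Diamond (\neg q \to p) is true at m.
Satisfying worlds: {u, v, w, x, y, z, t, m}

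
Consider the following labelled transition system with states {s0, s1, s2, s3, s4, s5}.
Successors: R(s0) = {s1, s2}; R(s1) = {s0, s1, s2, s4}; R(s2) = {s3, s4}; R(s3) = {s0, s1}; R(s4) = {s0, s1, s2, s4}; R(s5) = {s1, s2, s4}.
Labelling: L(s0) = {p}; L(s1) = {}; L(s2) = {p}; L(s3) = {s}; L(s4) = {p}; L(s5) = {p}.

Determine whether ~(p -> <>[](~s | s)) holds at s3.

At s3: p -> <>[](~s | s) is true, so ~(p -> <>[](~s | s)) is false.
  At s3: p is false, <>[](~s | s) is true, so p -> <>[](~s | s) is true.
    At s3: <>[](~s | s) requires [](~s | s) at some successor in {s0, s1}.
      [](~s | s) holds at s0, so <>[](~s | s) is true at s3.

No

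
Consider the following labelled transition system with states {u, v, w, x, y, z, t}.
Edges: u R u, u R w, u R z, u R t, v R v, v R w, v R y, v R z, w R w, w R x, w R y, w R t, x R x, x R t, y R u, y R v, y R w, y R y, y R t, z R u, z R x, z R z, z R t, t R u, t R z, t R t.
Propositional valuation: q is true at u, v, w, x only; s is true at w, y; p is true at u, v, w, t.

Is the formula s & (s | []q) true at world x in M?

At x: s is false, s | []q is false, so s & (s | []q) is false.
  At x: s is false, []q is false, so s | []q is false.
    At x: []q requires q at every successor {x, t}.
      q fails at t, so []q is false at x.

No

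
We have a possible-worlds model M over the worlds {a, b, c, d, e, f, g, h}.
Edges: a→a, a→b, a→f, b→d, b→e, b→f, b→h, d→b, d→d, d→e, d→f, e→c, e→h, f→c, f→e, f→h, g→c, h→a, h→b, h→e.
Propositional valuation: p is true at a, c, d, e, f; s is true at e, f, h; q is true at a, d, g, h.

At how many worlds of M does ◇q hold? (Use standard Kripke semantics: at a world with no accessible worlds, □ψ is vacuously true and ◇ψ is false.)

Let φ = ◇q. Evaluate φ at each world:
  a (successors {a, b, f}): φ is true.
  b (successors {d, e, f, h}): φ is true.
  c (successors ∅): φ is false.
  d (successors {b, d, e, f}): φ is true.
  e (successors {c, h}): φ is true.
  f (successors {c, e, h}): φ is true.
  g (successors {c}): φ is false.
  h (successors {a, b, e}): φ is true.
For instance, at e:
  At e: ◇q requires q at some successor in {c, h}.
    q holds at h, so ◇q is true at e.
Satisfying worlds: {a, b, d, e, f, h}

6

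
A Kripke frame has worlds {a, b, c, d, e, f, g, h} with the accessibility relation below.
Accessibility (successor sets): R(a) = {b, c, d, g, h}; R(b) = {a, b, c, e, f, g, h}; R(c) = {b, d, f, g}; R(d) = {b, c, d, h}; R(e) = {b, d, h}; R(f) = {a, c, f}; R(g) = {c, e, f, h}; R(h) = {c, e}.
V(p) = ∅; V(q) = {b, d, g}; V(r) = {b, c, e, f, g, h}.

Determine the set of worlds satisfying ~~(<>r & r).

Recall that <>ψ holds at a world iff ψ holds at some accessible world.
Let φ = ~~(<>r & r). Evaluate φ at each world:
  a (successors {b, c, d, g, h}): φ is false.
  b (successors {a, b, c, e, f, g, h}): φ is true.
  c (successors {b, d, f, g}): φ is true.
  d (successors {b, c, d, h}): φ is false.
  e (successors {b, d, h}): φ is true.
  f (successors {a, c, f}): φ is true.
  g (successors {c, e, f, h}): φ is true.
  h (successors {c, e}): φ is true.
For instance, at f:
  At f: ~(<>r & r) is false, so ~~(<>r & r) is true.
    At f: <>r & r is true, so ~(<>r & r) is false.
      At f: <>r is true, r is true, so <>r & r is true.
Satisfying worlds: {b, c, e, f, g, h}

b, c, e, f, g, h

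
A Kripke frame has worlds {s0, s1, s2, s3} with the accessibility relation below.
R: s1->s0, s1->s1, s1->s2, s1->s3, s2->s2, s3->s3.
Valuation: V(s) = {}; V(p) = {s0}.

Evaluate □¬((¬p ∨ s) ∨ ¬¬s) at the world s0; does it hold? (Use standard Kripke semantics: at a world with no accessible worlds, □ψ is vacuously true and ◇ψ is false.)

Yes

Recall that □ψ holds at a world iff ψ holds at every accessible world, and ◇ψ holds iff ψ holds at some accessible world.
At s0: no accessible worlds, so □¬((¬p ∨ s) ∨ ¬¬s) holds vacuously.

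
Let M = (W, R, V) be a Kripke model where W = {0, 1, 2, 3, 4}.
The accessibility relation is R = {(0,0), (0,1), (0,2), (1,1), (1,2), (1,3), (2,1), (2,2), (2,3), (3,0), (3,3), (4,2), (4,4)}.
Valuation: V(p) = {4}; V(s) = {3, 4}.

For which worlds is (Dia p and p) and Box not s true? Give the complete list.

Recall that Box ψ holds at a world iff ψ holds at every accessible world, and Dia ψ holds iff ψ holds at some accessible world.
Let φ = (Dia p and p) and Box not s. Evaluate φ at each world:
  0 (successors {0, 1, 2}): φ is false.
  1 (successors {1, 2, 3}): φ is false.
  2 (successors {1, 2, 3}): φ is false.
  3 (successors {0, 3}): φ is false.
  4 (successors {2, 4}): φ is false.
For instance, at 3:
  At 3: Dia p and p is false, Box not s is false, so (Dia p and p) and Box not s is false.
    At 3: Dia p is false, p is false, so Dia p and p is false.
      At 3: Dia p requires p at some successor in {0, 3}.
        At 0: p is false.
        At 3: p is false.
      So Dia p is false at 3.
    At 3: Box not s requires not s at every successor {0, 3}.
      not s fails at 3, so Box not s is false at 3.
Satisfying worlds: none.

none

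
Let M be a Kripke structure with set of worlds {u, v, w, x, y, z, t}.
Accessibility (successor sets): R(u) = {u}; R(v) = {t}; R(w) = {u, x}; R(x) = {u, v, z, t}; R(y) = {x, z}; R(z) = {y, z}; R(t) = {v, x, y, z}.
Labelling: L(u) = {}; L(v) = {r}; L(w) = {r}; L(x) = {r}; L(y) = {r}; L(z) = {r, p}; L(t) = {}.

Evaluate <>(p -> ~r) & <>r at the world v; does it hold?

At v: <>(p -> ~r) is true, <>r is false, so <>(p -> ~r) & <>r is false.
  At v: <>(p -> ~r) requires p -> ~r at some successor in {t}.
    p -> ~r holds at t, so <>(p -> ~r) is true at v.
  At v: <>r requires r at some successor in {t}.
    At t: r is false.
  So <>r is false at v.

No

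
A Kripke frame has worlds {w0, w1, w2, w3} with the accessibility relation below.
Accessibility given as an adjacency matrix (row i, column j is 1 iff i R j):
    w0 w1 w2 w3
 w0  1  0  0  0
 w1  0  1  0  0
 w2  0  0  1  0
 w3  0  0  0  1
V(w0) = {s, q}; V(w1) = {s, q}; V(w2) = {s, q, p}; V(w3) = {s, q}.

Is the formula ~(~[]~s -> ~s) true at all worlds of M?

Yes

Let φ = ~(~[]~s -> ~s). Evaluate φ at each world:
  w0 (successors {w0}): φ is true.
  w1 (successors {w1}): φ is true.
  w2 (successors {w2}): φ is true.
  w3 (successors {w3}): φ is true.
For instance, at w2:
  At w2: ~[]~s -> ~s is false, so ~(~[]~s -> ~s) is true.
    At w2: ~[]~s is true, ~s is false, so ~[]~s -> ~s is false.
      At w2: []~s is false, so ~[]~s is true.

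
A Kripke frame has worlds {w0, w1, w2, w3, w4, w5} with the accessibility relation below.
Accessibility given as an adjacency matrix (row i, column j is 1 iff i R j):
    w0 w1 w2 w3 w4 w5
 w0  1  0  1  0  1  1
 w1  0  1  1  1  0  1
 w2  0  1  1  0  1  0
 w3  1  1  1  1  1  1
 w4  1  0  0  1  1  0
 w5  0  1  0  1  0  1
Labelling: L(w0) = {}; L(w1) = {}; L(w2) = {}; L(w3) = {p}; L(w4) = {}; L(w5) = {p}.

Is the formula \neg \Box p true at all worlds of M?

Yes

Let φ = \neg \Box p. Evaluate φ at each world:
  w0 (successors {w0, w2, w4, w5}): φ is true.
  w1 (successors {w1, w2, w3, w5}): φ is true.
  w2 (successors {w1, w2, w4}): φ is true.
  w3 (successors {w0, w1, w2, w3, w4, w5}): φ is true.
  w4 (successors {w0, w3, w4}): φ is true.
  w5 (successors {w1, w3, w5}): φ is true.
For instance, at w0:
  At w0: \Box p is false, so \neg \Box p is true.
    At w0: \Box p requires p at every successor {w0, w2, w4, w5}.
      p fails at w0, so \Box p is false at w0.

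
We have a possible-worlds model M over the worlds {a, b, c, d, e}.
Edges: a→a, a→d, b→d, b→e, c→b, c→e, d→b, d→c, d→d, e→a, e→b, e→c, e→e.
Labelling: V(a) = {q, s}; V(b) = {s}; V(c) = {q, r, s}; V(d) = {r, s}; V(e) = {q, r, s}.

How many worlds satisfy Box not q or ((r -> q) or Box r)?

Recall that Box ψ holds at a world iff ψ holds at every accessible world, and Dia ψ holds iff ψ holds at some accessible world.
Let φ = Box not q or ((r -> q) or Box r). Evaluate φ at each world:
  a (successors {a, d}): φ is true.
  b (successors {d, e}): φ is true.
  c (successors {b, e}): φ is true.
  d (successors {b, c, d}): φ is false.
  e (successors {a, b, c, e}): φ is true.
For instance, at e:
  At e: Box not q is false, (r -> q) or Box r is true, so Box not q or ((r -> q) or Box r) is true.
    At e: Box not q requires not q at every successor {a, b, c, e}.
      not q fails at a, so Box not q is false at e.
    At e: r -> q is true, Box r is false, so (r -> q) or Box r is true.
      At e: Box r requires r at every successor {a, b, c, e}.
        r fails at a, so Box r is false at e.
Satisfying worlds: {a, b, c, e}

4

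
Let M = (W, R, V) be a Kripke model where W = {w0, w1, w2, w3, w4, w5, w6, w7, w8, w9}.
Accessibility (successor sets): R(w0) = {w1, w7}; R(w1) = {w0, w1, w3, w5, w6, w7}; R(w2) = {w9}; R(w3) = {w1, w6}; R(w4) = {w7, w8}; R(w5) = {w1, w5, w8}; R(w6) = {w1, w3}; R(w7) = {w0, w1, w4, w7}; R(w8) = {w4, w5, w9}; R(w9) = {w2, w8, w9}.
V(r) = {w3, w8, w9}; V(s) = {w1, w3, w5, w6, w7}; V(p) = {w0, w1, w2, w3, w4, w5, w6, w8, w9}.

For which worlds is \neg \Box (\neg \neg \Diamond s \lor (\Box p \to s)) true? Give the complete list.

Let φ = \neg \Box (\neg \neg \Diamond s \lor (\Box p \to s)). Evaluate φ at each world:
  w0 (successors {w1, w7}): φ is false.
  w1 (successors {w0, w1, w3, w5, w6, w7}): φ is false.
  w2 (successors {w9}): φ is true.
  w3 (successors {w1, w6}): φ is false.
  w4 (successors {w7, w8}): φ is false.
  w5 (successors {w1, w5, w8}): φ is false.
  w6 (successors {w1, w3}): φ is false.
  w7 (successors {w0, w1, w4, w7}): φ is false.
  w8 (successors {w4, w5, w9}): φ is true.
  w9 (successors {w2, w8, w9}): φ is true.
For instance, at w4:
  At w4: \Box (\neg \neg \Diamond s \lor (\Box p \to s)) is true, so \neg \Box (\neg \neg \Diamond s \lor (\Box p \to s)) is false.
    At w4: \Box (\neg \neg \Diamond s \lor (\Box p \to s)) requires \neg \neg \Diamond s \lor (\Box p \to s) at every successor {w7, w8}.
      At w7: \neg \neg \Diamond s \lor (\Box p \to s) is true.
      At w8: \neg \neg \Diamond s \lor (\Box p \to s) is true.
    So \Box (\neg \neg \Diamond s \lor (\Box p \to s)) is true at w4.
Satisfying worlds: {w2, w8, w9}

w2, w8, w9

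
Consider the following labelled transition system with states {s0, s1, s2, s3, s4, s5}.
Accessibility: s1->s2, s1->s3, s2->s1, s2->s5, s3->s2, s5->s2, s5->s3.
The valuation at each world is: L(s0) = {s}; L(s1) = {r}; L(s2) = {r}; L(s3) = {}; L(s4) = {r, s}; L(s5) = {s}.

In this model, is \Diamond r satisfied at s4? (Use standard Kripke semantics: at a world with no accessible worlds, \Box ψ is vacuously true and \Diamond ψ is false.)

No

At s4: no accessible worlds, so \Diamond r is false.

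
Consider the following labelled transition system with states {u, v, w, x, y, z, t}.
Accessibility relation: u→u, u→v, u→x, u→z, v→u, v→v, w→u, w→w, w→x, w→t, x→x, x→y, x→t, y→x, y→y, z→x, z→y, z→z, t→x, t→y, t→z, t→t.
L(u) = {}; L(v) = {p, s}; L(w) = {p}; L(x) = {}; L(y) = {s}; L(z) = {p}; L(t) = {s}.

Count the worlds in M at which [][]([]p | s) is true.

Let φ = [][]([]p | s). Evaluate φ at each world:
  u (successors {u, v, x, z}): φ is false.
  v (successors {u, v}): φ is false.
  w (successors {u, w, x, t}): φ is false.
  x (successors {x, y, t}): φ is false.
  y (successors {x, y}): φ is false.
  z (successors {x, y, z}): φ is false.
  t (successors {x, y, z, t}): φ is false.
For instance, at v:
  At v: [][]([]p | s) requires []([]p | s) at every successor {u, v}.
    []([]p | s) fails at u, so [][]([]p | s) is false at v.
      At u: []([]p | s) requires []p | s at every successor {u, v, x, z}.
        []p | s fails at u, so []([]p | s) is false at u.
Satisfying worlds: none.

0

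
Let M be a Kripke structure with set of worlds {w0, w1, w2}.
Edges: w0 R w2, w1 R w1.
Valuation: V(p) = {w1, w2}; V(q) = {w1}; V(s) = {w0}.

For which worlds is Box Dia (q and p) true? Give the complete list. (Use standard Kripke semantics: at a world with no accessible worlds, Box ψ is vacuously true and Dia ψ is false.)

Let φ = Box Dia (q and p). Evaluate φ at each world:
  w0 (successors {w2}): φ is false.
  w1 (successors {w1}): φ is true.
  w2 (successors ∅): φ is true.
For instance, at w0:
  At w0: Box Dia (q and p) requires Dia (q and p) at every successor {w2}.
    Dia (q and p) fails at w2, so Box Dia (q and p) is false at w0.
      At w2: no accessible worlds, so Dia (q and p) is false.
Satisfying worlds: {w1, w2}

w1, w2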